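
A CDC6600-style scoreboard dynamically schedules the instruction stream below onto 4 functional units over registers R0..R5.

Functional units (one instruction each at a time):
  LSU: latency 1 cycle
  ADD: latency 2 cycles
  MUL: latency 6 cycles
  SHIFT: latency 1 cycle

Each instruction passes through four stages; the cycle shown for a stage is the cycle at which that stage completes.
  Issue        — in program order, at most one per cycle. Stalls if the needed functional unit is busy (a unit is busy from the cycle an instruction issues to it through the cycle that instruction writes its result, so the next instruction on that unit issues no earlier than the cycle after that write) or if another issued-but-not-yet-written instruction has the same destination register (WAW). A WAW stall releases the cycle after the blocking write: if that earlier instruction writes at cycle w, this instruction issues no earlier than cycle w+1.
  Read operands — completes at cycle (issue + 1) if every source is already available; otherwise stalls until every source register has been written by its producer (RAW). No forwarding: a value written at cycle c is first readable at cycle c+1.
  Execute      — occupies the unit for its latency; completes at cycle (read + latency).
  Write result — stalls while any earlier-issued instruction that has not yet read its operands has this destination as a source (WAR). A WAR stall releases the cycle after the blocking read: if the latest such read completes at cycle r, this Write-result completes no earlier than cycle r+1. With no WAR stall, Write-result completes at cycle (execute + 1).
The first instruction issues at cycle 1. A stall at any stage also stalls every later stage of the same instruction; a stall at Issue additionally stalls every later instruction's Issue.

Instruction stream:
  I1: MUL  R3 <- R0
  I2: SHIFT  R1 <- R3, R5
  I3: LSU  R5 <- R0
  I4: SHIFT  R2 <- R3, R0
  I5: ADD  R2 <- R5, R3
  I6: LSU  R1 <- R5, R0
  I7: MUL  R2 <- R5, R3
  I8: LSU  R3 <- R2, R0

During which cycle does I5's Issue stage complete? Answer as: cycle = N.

cycle 1: I1 dispatched to MUL
cycle 2: I1 operands ready | I2 dispatched to SHIFT
cycle 3: I3 dispatched to LSU
cycle 4: I3 operands ready
cycle 5: I3 complete
cycle 8: I1 complete
cycle 9: R3←I1
cycle 10: I2 operands ready
cycle 11: I2 complete | R5←I3
cycle 12: R1←I2
cycle 13: I4 dispatched to SHIFT
cycle 14: I4 operands ready
cycle 15: I4 complete
cycle 16: R2←I4
cycle 17: I5 dispatched to ADD
cycle 18: I5 operands ready | I6 dispatched to LSU
cycle 19: I6 operands ready
cycle 20: I5 complete | I6 complete
cycle 21: R2←I5 | R1←I6
cycle 22: I7 dispatched to MUL
cycle 23: I7 operands ready | I8 dispatched to LSU
cycle 29: I7 complete
cycle 30: R2←I7
cycle 31: I8 operands ready
cycle 32: I8 complete
cycle 33: R3←I8

cycle = 17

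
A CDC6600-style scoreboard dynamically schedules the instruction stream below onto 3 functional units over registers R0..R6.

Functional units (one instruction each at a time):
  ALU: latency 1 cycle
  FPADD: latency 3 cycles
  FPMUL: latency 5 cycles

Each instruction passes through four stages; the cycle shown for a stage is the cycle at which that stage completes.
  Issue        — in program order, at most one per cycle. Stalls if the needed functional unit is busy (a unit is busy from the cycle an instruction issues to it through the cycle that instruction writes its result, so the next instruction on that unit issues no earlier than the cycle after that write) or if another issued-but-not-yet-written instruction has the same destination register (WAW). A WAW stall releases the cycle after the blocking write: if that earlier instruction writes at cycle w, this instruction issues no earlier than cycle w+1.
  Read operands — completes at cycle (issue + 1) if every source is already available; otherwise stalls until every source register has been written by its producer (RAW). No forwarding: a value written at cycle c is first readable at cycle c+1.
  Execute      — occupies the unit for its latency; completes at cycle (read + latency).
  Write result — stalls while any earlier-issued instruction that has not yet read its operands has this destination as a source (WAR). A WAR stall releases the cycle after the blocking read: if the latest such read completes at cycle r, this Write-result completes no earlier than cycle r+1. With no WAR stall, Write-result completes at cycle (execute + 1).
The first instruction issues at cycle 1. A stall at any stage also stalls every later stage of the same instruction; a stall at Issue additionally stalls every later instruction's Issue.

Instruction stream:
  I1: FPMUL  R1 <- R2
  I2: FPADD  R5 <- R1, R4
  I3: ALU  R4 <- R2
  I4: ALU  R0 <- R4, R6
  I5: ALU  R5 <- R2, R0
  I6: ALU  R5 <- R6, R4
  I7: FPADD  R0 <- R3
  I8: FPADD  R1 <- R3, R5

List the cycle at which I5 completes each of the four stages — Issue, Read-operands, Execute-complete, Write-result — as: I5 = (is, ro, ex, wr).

c1: I1 dispatched to FPMUL
c2: I1 operands ready; I2 dispatched to FPADD
c3: I3 dispatched to ALU
c4: I3 operands ready
c5: I3 complete
c7: I1 complete
c8: R1←I1
c9: I2 operands ready
c10: R4←I3
c11: I4 dispatched to ALU
c12: I2 complete; I4 operands ready
c13: R5←I2; I4 complete
c14: R0←I4
c15: I5 dispatched to ALU
c16: I5 operands ready
c17: I5 complete
c18: R5←I5
c19: I6 dispatched to ALU
c20: I6 operands ready; I7 dispatched to FPADD
c21: I6 complete; I7 operands ready
c22: R5←I6
c24: I7 complete
c25: R0←I7
c26: I8 dispatched to FPADD
c27: I8 operands ready
c30: I8 complete
c31: R1←I8

I5 = (15, 16, 17, 18)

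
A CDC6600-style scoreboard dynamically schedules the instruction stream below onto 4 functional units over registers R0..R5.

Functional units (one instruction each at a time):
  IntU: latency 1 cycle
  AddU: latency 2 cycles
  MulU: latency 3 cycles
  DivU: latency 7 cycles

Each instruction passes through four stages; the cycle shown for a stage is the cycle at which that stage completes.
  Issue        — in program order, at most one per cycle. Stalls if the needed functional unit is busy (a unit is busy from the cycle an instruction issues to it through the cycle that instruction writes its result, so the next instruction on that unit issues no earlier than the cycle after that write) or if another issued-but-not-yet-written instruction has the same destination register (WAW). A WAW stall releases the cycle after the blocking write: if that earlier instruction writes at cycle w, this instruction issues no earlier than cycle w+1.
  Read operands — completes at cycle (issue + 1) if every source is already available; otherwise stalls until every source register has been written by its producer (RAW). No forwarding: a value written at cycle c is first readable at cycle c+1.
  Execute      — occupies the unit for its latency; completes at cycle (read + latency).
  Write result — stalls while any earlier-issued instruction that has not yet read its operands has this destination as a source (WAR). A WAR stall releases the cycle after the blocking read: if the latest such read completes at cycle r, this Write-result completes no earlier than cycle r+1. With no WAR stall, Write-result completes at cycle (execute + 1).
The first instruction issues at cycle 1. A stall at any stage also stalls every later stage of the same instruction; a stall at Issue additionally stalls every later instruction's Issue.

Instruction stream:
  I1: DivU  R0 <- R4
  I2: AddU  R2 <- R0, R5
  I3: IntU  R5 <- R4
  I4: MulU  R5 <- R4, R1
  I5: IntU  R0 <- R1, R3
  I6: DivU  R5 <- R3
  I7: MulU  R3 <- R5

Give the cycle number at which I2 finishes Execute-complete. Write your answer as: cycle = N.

cycle = 13

[1] I1→DivU
[2] I1 RO | I2→AddU
[3] I3→IntU
[4] I3 RO
[5] I3 EX
[9] I1 EX
[10] I1 WR R0
[11] I2 RO
[12] I3 WR R5
[13] I2 EX | I4→MulU
[14] I2 WR R2 | I4 RO | I5→IntU
[15] I5 RO
[16] I5 EX
[17] I4 EX | I5 WR R0
[18] I4 WR R5
[19] I6→DivU
[20] I6 RO | I7→MulU
[27] I6 EX
[28] I6 WR R5
[29] I7 RO
[32] I7 EX
[33] I7 WR R3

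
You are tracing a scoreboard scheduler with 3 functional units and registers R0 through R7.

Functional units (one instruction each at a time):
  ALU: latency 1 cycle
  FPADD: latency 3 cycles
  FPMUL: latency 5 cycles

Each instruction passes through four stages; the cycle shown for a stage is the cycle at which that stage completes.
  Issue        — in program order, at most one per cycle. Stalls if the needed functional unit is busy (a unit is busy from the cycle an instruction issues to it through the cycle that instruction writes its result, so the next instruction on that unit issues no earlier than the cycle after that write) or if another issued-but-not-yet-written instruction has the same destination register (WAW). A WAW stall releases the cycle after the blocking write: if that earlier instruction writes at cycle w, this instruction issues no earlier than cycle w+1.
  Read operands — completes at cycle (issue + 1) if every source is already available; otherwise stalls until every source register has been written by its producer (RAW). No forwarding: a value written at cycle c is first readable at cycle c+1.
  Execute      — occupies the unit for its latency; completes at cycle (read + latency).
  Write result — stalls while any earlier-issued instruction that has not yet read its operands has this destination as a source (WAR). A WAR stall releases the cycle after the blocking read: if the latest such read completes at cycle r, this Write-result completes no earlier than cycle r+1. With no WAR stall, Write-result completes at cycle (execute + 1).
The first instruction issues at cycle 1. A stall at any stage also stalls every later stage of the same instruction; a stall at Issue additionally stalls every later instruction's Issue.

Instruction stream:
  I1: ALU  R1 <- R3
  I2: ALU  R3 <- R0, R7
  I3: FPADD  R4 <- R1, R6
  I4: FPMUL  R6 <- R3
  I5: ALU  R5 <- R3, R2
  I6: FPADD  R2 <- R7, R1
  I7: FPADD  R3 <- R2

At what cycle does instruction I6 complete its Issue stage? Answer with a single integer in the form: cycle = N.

cycle = 12

1) issue 1, read 2, done 3, write 4
2) issue 5, read 6, done 7, write 8  <struct: ALU busy until I1 writes@4>
3) issue 6, read 7, done 10, write 11
4) issue 7, read 9, done 14, write 15  <RAW R3: wait I2 write@8>
5) issue 9, read 10, done 11, write 12  <struct: ALU busy until I2 writes@8>
6) issue 12, read 13, done 16, write 17  <struct: FPADD busy until I3 writes@11>
7) issue 18, read 19, done 22, write 23  <struct: FPADD busy until I6 writes@17>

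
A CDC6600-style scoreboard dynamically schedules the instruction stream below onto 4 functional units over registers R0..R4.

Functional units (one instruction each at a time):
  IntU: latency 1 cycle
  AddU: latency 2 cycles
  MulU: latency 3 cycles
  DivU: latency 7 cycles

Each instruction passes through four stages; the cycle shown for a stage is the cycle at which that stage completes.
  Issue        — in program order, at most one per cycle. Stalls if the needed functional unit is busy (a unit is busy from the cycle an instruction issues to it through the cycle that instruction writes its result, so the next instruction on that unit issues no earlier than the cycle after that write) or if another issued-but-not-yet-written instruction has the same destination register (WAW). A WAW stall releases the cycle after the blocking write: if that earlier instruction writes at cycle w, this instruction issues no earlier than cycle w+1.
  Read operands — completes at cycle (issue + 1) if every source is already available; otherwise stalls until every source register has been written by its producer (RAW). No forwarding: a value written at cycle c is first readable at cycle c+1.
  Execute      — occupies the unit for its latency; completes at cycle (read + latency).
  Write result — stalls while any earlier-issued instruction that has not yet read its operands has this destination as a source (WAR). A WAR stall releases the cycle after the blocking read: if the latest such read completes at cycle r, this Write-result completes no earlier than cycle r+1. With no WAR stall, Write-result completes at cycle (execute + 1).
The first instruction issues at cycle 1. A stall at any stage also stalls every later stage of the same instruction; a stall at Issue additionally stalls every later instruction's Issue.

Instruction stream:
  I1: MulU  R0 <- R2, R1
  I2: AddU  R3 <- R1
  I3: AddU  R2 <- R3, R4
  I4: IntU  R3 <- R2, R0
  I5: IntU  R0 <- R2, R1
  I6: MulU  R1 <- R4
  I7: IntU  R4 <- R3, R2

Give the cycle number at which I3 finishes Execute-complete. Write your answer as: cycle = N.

I1 -> (1, 2, 5, 6)
I2 -> (2, 3, 5, 6)
I3 -> (7, 8, 10, 11)  // struct: AddU busy until I2 writes@6
I4 -> (8, 12, 13, 14)  // RAW R2: wait I3 write@11
I5 -> (15, 16, 17, 18)  // struct: IntU busy until I4 writes@14
I6 -> (16, 17, 20, 21)
I7 -> (19, 20, 21, 22)  // struct: IntU busy until I5 writes@18

cycle = 10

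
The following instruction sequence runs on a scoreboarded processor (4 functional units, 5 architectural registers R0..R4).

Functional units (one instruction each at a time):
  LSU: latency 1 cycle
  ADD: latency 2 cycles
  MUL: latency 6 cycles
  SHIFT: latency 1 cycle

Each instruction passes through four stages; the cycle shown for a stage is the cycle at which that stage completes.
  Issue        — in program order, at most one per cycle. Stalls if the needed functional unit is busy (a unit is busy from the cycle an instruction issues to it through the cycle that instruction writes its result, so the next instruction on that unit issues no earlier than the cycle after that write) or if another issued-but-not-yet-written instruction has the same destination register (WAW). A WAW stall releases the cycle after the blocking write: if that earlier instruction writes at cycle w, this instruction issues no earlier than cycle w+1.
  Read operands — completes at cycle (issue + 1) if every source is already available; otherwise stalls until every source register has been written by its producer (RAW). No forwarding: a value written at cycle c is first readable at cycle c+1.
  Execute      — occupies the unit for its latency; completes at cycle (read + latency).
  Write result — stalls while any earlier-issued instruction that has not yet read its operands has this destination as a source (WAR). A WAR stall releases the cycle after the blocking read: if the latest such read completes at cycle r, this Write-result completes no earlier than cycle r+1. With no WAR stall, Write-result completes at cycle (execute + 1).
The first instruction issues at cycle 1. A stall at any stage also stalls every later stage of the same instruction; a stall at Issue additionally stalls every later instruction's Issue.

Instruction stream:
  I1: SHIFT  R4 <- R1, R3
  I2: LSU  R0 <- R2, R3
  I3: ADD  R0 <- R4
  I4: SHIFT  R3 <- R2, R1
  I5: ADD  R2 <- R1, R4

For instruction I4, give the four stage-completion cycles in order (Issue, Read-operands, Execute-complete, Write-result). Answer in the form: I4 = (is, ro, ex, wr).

I4 = (7, 8, 9, 10)

I1: IS=1 RO=2 EX=3 WR=4
I2: IS=2 RO=3 EX=4 WR=5
I3: IS=6 RO=7 EX=9 WR=10  [WAW R0: wait I2 write@5]
I4: IS=7 RO=8 EX=9 WR=10
I5: IS=11 RO=12 EX=14 WR=15  [struct: ADD busy until I3 writes@10]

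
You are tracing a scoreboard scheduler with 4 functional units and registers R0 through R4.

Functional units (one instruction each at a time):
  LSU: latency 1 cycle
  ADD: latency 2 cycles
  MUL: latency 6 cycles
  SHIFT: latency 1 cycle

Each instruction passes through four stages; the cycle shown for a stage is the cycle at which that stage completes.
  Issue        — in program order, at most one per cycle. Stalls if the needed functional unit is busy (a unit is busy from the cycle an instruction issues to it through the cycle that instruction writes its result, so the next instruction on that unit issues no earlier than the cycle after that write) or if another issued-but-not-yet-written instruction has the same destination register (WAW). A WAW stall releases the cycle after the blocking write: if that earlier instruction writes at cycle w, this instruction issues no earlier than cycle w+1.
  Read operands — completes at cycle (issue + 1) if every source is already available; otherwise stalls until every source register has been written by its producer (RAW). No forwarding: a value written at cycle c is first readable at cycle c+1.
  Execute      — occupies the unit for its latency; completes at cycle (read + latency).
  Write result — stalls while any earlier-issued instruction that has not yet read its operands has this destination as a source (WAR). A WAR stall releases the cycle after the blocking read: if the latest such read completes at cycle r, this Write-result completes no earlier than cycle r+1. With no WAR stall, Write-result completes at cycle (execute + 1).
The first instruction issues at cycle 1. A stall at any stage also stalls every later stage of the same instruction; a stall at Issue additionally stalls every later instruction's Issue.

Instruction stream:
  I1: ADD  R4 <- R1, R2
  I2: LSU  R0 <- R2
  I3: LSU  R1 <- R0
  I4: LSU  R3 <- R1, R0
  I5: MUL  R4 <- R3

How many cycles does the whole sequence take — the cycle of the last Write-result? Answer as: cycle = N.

1) issue 1, read 2, done 4, write 5
2) issue 2, read 3, done 4, write 5
3) issue 6, read 7, done 8, write 9  <struct: LSU busy until I2 writes@5>
4) issue 10, read 11, done 12, write 13  <struct: LSU busy until I3 writes@9>
5) issue 11, read 14, done 20, write 21  <RAW R3: wait I4 write@13>

cycle = 21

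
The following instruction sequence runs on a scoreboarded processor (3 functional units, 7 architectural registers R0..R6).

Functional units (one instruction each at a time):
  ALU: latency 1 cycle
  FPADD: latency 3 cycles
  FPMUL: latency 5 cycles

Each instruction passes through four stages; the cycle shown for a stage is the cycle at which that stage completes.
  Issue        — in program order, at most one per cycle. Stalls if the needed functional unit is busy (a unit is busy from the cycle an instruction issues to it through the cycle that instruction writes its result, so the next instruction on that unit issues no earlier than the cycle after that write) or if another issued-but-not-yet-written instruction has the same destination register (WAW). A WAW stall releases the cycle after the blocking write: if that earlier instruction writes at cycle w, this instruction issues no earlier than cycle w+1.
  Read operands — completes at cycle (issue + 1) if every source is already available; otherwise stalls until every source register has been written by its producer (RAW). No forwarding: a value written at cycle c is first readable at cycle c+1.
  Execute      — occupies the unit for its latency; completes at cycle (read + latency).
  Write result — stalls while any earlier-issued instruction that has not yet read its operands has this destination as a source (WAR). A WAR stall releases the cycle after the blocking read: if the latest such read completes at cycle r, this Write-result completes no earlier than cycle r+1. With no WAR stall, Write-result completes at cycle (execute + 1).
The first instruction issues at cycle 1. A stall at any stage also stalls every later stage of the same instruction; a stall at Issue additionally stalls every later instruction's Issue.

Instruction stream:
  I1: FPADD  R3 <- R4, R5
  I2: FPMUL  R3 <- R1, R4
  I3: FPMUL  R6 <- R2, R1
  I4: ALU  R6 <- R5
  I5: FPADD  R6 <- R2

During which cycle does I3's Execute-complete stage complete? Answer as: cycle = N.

cycle = 21

1) issue 1, read 2, done 5, write 6
2) issue 7, read 8, done 13, write 14  <WAW R3: wait I1 write@6>
3) issue 15, read 16, done 21, write 22  <struct: FPMUL busy until I2 writes@14>
4) issue 23, read 24, done 25, write 26  <WAW R6: wait I3 write@22>
5) issue 27, read 28, done 31, write 32  <WAW R6: wait I4 write@26>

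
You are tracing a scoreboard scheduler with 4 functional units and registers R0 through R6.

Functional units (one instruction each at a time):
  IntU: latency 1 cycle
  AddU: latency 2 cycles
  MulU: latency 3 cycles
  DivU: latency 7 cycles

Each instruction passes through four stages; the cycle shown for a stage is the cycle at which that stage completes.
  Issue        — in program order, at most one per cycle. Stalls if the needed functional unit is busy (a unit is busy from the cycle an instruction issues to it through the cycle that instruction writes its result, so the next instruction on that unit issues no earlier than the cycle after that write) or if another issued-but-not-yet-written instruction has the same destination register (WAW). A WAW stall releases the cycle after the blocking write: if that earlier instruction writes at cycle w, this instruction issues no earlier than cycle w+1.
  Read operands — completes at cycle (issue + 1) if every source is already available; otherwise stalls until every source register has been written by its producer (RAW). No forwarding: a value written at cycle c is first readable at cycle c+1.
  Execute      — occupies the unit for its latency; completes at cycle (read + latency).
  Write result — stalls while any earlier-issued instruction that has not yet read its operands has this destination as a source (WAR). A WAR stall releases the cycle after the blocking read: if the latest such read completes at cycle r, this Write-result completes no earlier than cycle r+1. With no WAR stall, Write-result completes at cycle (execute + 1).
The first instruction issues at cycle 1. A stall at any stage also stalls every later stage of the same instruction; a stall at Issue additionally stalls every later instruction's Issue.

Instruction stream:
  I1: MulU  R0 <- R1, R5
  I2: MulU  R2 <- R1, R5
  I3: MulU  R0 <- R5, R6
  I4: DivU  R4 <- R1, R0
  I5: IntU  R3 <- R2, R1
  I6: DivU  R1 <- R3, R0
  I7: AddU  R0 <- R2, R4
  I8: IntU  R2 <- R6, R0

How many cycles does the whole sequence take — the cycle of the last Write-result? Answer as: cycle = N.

cycle = 37

I1  is:1  ro:2  ex:5  wr:6
I2  is:7  ro:8  ex:11  wr:12  — struct: MulU busy until I1 writes@6
I3  is:13  ro:14  ex:17  wr:18  — struct: MulU busy until I2 writes@12
I4  is:14  ro:19  ex:26  wr:27  — RAW R0: wait I3 write@18
I5  is:15  ro:16  ex:17  wr:18
I6  is:28  ro:29  ex:36  wr:37  — struct: DivU busy until I4 writes@27
I7  is:29  ro:30  ex:32  wr:33
I8  is:30  ro:34  ex:35  wr:36  — RAW R0: wait I7 write@33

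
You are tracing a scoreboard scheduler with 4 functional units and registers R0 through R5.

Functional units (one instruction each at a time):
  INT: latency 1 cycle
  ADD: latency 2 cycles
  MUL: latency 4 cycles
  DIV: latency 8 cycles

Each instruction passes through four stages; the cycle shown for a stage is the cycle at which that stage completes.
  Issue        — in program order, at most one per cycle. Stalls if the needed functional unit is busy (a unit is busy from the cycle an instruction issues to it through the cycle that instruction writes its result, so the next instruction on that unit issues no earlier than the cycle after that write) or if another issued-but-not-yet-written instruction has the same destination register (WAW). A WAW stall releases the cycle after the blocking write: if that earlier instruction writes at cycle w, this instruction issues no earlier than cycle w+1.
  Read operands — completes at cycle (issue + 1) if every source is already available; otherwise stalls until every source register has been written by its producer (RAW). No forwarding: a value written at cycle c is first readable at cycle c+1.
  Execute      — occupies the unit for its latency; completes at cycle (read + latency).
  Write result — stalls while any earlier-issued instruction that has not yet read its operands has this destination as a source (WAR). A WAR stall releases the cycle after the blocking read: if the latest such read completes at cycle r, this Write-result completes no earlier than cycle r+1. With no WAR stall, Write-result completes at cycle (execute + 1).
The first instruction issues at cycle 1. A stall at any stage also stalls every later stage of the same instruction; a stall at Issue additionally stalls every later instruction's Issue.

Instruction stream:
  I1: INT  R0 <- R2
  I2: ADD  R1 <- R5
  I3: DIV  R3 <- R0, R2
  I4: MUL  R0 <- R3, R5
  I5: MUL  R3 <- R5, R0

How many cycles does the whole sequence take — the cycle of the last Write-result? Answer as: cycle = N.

  I1 | 1 | 2 | 3 | 4
  I2 | 2 | 3 | 5 | 6
  I3 | 3 | 5 | 13 | 14   RAW R0: wait I1 write@4
  I4 | 5 | 15 | 19 | 20   WAW R0: wait I1 write@4 · RAW R3: wait I3 write@14
  I5 | 21 | 22 | 26 | 27   struct: MUL busy until I4 writes@20

cycle = 27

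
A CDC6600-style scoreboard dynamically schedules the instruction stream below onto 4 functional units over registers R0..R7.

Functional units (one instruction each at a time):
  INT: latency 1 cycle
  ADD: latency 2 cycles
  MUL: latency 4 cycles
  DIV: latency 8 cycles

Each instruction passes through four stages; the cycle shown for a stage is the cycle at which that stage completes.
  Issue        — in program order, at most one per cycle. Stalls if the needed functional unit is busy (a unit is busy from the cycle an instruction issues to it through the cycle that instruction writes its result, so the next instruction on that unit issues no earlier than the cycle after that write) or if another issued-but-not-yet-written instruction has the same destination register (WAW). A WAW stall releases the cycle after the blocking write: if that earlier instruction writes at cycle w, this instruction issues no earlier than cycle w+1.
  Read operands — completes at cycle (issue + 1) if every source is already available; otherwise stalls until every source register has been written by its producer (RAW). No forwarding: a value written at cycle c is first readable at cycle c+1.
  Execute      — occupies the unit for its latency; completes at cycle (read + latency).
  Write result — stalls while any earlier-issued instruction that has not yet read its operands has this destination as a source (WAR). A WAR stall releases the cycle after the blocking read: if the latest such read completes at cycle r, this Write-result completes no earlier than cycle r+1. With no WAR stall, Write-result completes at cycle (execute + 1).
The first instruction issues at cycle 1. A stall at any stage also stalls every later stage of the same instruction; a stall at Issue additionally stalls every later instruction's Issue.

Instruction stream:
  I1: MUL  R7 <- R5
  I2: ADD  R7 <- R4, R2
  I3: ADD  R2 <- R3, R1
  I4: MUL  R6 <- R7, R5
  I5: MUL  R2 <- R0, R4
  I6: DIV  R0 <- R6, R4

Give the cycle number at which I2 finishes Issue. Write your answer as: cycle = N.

[1] I1 dispatched to MUL
[2] I1 operands ready
[6] I1 complete
[7] R7←I1
[8] I2 dispatched to ADD
[9] I2 operands ready
[11] I2 complete
[12] R7←I2
[13] I3 dispatched to ADD
[14] I3 operands ready; I4 dispatched to MUL
[15] I4 operands ready
[16] I3 complete
[17] R2←I3
[19] I4 complete
[20] R6←I4
[21] I5 dispatched to MUL
[22] I5 operands ready; I6 dispatched to DIV
[23] I6 operands ready
[26] I5 complete
[27] R2←I5
[31] I6 complete
[32] R0←I6

cycle = 8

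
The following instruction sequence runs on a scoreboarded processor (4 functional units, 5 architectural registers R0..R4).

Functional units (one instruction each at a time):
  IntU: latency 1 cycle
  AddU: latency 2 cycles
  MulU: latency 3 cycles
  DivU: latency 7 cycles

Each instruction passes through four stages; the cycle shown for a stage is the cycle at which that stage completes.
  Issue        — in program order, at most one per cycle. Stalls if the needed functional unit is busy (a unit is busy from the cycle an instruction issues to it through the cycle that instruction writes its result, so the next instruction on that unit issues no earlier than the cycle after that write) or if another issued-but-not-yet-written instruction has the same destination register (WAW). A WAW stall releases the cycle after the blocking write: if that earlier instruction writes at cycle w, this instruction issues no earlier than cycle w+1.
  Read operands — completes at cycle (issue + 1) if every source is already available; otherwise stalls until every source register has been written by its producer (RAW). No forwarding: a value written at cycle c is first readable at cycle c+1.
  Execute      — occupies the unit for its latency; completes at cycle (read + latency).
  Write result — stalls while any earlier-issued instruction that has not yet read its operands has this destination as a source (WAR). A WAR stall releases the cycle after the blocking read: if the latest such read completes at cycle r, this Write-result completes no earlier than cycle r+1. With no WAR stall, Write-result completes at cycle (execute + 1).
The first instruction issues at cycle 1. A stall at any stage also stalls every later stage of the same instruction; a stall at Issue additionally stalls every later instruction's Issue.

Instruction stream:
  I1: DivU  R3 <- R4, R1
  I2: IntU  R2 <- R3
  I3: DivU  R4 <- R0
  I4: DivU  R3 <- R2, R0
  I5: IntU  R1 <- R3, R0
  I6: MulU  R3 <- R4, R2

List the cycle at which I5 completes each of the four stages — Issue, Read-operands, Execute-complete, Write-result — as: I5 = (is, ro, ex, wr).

I5 = (22, 31, 32, 33)

[I1] 1/2/9/10
[I2] 2/11/12/13  (RAW R3: wait I1 write@10)
[I3] 11/12/19/20  (struct: DivU busy until I1 writes@10)
[I4] 21/22/29/30  (struct: DivU busy until I3 writes@20)
[I5] 22/31/32/33  (RAW R3: wait I4 write@30)
[I6] 31/32/35/36  (WAW R3: wait I4 write@30)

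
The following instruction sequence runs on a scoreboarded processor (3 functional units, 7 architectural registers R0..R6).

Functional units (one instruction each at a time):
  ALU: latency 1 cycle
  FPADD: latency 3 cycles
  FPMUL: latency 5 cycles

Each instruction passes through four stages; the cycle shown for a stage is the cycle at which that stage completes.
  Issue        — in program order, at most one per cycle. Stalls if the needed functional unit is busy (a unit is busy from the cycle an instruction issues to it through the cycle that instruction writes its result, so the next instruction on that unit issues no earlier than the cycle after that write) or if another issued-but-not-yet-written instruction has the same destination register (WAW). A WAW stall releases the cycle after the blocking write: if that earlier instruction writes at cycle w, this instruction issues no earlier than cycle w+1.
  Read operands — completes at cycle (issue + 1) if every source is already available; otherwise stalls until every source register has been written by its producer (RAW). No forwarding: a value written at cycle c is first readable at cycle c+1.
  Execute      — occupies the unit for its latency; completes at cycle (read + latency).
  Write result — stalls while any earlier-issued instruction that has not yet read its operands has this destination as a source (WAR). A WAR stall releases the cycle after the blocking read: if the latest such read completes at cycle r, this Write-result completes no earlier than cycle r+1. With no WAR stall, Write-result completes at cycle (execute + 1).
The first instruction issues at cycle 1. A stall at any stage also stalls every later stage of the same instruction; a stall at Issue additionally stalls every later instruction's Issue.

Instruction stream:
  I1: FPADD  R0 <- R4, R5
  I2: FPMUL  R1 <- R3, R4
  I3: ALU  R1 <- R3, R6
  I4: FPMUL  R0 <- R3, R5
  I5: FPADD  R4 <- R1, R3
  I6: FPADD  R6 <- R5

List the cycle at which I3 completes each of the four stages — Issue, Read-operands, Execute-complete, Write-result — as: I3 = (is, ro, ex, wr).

I3 = (10, 11, 12, 13)

I1  is:1  ro:2  ex:5  wr:6
I2  is:2  ro:3  ex:8  wr:9
I3  is:10  ro:11  ex:12  wr:13  — WAW R1: wait I2 write@9
I4  is:11  ro:12  ex:17  wr:18
I5  is:12  ro:14  ex:17  wr:18  — RAW R1: wait I3 write@13
I6  is:19  ro:20  ex:23  wr:24  — struct: FPADD busy until I5 writes@18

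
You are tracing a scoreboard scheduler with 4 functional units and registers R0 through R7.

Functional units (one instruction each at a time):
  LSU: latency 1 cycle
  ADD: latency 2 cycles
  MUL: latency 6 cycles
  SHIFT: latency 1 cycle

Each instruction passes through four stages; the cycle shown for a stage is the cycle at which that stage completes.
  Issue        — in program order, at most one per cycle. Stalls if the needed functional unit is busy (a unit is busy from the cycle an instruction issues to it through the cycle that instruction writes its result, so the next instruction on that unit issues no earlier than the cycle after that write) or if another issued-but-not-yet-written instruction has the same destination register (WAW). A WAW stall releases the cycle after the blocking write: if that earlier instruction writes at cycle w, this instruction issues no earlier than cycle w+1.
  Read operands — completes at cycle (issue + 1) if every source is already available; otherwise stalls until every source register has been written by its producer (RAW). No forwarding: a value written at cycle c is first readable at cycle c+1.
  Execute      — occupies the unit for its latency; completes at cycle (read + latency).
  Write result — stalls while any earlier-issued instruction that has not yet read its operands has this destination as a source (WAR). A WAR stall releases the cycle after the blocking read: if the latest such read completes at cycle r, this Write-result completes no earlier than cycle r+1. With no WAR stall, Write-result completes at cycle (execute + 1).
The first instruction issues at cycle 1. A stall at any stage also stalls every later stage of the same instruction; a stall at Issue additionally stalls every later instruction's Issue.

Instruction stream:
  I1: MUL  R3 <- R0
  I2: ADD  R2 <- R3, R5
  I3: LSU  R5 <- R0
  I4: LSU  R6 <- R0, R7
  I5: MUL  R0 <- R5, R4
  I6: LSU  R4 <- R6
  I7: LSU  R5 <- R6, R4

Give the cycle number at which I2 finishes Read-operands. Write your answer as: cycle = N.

cycle = 10

cycle 1: issue I1 (MUL)
cycle 2: I1 read-ops; issue I2 (ADD)
cycle 3: issue I3 (LSU)
cycle 4: I3 read-ops
cycle 5: I3 finished on LSU
cycle 8: I1 finished on MUL
cycle 9: I1→R3
cycle 10: I2 read-ops
cycle 11: I3→R5
cycle 12: I2 finished on ADD; issue I4 (LSU)
cycle 13: I2→R2; I4 read-ops; issue I5 (MUL)
cycle 14: I4 finished on LSU; I5 read-ops
cycle 15: I4→R6
cycle 16: issue I6 (LSU)
cycle 17: I6 read-ops
cycle 18: I6 finished on LSU
cycle 19: I6→R4
cycle 20: I5 finished on MUL; issue I7 (LSU)
cycle 21: I5→R0; I7 read-ops
cycle 22: I7 finished on LSU
cycle 23: I7→R5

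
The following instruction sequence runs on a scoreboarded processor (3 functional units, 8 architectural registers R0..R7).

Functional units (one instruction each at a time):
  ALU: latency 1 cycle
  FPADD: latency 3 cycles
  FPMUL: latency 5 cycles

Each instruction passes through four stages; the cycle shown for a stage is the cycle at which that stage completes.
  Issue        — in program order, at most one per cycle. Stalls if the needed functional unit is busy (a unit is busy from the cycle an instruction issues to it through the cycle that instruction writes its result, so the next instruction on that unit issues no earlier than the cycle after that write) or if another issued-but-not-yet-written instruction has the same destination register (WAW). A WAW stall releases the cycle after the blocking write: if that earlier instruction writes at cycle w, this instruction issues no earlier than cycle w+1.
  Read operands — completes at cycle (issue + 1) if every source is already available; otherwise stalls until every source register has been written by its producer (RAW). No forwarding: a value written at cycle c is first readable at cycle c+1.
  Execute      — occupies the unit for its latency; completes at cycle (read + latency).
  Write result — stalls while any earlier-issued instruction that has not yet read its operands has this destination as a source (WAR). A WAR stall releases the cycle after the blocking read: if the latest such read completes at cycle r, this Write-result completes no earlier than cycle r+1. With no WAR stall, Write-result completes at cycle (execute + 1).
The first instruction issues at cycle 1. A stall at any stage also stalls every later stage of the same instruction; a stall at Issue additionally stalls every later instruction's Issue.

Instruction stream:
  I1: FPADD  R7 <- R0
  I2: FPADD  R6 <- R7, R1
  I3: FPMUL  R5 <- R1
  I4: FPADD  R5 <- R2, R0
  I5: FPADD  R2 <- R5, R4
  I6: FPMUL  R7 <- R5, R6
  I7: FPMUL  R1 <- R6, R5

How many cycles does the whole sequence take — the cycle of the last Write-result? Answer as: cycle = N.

cycle = 38

I1  is:1  ro:2  ex:5  wr:6
I2  is:7  ro:8  ex:11  wr:12  — struct: FPADD busy until I1 writes@6
I3  is:8  ro:9  ex:14  wr:15
I4  is:16  ro:17  ex:20  wr:21  — WAW R5: wait I3 write@15
I5  is:22  ro:23  ex:26  wr:27  — struct: FPADD busy until I4 writes@21
I6  is:23  ro:24  ex:29  wr:30
I7  is:31  ro:32  ex:37  wr:38  — struct: FPMUL busy until I6 writes@30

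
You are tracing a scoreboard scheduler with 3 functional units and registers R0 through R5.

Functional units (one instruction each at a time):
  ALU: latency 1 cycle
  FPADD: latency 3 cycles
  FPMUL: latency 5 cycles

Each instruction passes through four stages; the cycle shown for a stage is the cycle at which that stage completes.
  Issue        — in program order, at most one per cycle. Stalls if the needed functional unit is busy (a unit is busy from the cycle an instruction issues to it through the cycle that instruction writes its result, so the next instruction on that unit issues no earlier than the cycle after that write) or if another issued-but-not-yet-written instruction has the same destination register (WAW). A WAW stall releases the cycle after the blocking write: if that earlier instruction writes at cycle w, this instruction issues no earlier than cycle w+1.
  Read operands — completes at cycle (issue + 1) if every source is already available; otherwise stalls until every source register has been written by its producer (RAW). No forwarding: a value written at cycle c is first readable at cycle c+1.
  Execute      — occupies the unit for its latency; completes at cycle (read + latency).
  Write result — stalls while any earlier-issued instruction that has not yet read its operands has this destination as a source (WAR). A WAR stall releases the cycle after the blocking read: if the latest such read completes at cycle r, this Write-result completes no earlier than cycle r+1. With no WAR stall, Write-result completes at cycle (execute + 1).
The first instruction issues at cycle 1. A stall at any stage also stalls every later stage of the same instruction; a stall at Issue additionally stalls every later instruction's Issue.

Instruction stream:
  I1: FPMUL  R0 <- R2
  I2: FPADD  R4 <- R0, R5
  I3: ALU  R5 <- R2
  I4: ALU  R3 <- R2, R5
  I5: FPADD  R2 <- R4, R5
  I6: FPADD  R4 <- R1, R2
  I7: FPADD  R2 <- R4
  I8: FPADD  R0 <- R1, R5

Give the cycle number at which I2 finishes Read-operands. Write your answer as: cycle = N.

cycle = 9

cycle 1: I1→FPMUL
cycle 2: I1 RO; I2→FPADD
cycle 3: I3→ALU
cycle 4: I3 RO
cycle 5: I3 EX
cycle 7: I1 EX
cycle 8: I1 WR R0
cycle 9: I2 RO
cycle 10: I3 WR R5
cycle 11: I4→ALU
cycle 12: I2 EX; I4 RO
cycle 13: I2 WR R4; I4 EX
cycle 14: I4 WR R3; I5→FPADD
cycle 15: I5 RO
cycle 18: I5 EX
cycle 19: I5 WR R2
cycle 20: I6→FPADD
cycle 21: I6 RO
cycle 24: I6 EX
cycle 25: I6 WR R4
cycle 26: I7→FPADD
cycle 27: I7 RO
cycle 30: I7 EX
cycle 31: I7 WR R2
cycle 32: I8→FPADD
cycle 33: I8 RO
cycle 36: I8 EX
cycle 37: I8 WR R0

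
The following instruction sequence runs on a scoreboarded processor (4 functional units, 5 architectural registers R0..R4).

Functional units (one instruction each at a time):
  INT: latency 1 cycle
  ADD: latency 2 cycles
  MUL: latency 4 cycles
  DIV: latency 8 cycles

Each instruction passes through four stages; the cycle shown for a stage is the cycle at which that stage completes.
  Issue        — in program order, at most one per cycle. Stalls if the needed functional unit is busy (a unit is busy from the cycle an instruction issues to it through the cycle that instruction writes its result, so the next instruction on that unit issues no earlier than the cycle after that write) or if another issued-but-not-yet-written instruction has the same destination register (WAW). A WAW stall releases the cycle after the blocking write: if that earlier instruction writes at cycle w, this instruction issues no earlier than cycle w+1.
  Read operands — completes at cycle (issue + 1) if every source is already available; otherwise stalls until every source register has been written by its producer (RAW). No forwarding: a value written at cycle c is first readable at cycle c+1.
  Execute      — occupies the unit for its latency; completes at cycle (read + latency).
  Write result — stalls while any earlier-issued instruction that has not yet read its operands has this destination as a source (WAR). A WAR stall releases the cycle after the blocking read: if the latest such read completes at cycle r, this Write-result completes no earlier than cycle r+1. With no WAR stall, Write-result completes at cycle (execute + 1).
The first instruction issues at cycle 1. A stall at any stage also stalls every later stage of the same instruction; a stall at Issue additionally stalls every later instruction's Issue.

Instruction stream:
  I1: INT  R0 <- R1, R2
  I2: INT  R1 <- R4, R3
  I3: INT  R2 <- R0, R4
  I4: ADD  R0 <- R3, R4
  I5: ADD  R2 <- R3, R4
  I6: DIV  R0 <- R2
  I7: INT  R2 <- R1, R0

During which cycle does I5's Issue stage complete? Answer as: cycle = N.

cycle = 15

I1  is:1  ro:2  ex:3  wr:4
I2  is:5  ro:6  ex:7  wr:8  — struct: INT busy until I1 writes@4
I3  is:9  ro:10  ex:11  wr:12  — struct: INT busy until I2 writes@8
I4  is:10  ro:11  ex:13  wr:14
I5  is:15  ro:16  ex:18  wr:19  — struct: ADD busy until I4 writes@14
I6  is:16  ro:20  ex:28  wr:29  — RAW R2: wait I5 write@19
I7  is:20  ro:30  ex:31  wr:32  — WAW R2: wait I5 write@19, RAW R0: wait I6 write@29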